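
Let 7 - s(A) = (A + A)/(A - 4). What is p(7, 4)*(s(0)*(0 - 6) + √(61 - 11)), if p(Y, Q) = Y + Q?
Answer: -462 + 55*√2 ≈ -384.22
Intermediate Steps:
s(A) = 7 - 2*A/(-4 + A) (s(A) = 7 - (A + A)/(A - 4) = 7 - 2*A/(-4 + A))
p(Y, Q) = Q + Y
p(7, 4)*(s(0)*(0 - 6) + √(61 - 11)) = (4 + 7)*(((-28 + 5*0)/(-4 + 0))*(0 - 6) + √(61 - 11)) = 11*(((-28 + 0)/(-4))*(-6) + √50) = 11*(-¼*(-28)*(-6) + 5*√2) = 11*(7*(-6) + 5*√2) = 11*(-42 + 5*√2) = -462 + 55*√2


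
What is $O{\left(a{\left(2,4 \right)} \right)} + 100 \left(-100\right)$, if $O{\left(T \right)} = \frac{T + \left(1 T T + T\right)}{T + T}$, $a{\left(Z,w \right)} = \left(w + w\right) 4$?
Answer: $-9983$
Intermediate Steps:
$a{\left(Z,w \right)} = 8 w$ ($a{\left(Z,w \right)} = 2 w 4 = 8 w$)
$O{\left(T \right)} = \frac{T^{2} + 2 T}{2 T}$ ($O{\left(T \right)} = \frac{T + \left(T T + T\right)}{2 T} = \left(T + \left(T^{2} + T\right)\right) \frac{1}{2 T} = \left(T + \left(T + T^{2}\right)\right) \frac{1}{2 T} = \left(T^{2} + 2 T\right) \frac{1}{2 T} = \frac{T^{2} + 2 T}{2 T}$)
$O{\left(a{\left(2,4 \right)} \right)} + 100 \left(-100\right) = \left(1 + \frac{8 \cdot 4}{2}\right) + 100 \left(-100\right) = \left(1 + \frac{1}{2} \cdot 32\right) - 10000 = \left(1 + 16\right) - 10000 = 17 - 10000 = -9983$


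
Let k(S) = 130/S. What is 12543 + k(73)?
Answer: 915769/73 ≈ 12545.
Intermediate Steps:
12543 + k(73) = 12543 + 130/73 = 915769/73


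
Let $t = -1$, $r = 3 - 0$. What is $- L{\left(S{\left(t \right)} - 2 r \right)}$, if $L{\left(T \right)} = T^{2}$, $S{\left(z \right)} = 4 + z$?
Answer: $-9$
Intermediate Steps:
$r = 3$ ($r = 3 + 0 = 3$)
$- L{\left(S{\left(t \right)} - 2 r \right)} = - \left(\left(4 - 1\right) - 6\right)^{2} = - \left(3 - 6\right)^{2} = - \left(-3\right)^{2} = \left(-1\right) 9 = -9$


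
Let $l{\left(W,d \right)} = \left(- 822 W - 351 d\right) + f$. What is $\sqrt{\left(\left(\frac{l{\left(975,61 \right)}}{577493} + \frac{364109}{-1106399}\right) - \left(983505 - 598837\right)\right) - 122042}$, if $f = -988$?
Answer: $\frac{i \sqrt{4221646821235630984110100894}}{91276811101} \approx 711.84 i$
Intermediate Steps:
$l{\left(W,d \right)} = -988 - 822 W - 351 d$ ($l{\left(W,d \right)} = \left(- 822 W - 351 d\right) - 988 = -988 - 822 W - 351 d$)
$\sqrt{\left(\left(\frac{l{\left(975,61 \right)}}{577493} + \frac{364109}{-1106399}\right) - \left(983505 - 598837\right)\right) - 122042} = \sqrt{\left(\left(\frac{-988 - 801450 - 21411}{577493} + \frac{364109}{-1106399}\right) - \left(983505 - 598837\right)\right) - 122042} = \sqrt{\left(\left(\left(-988 - 801450 - 21411\right) \frac{1}{577493} + 364109 \left(- \frac{1}{1106399}\right)\right) - 384668\right) - 122042} = \sqrt{\left(\left(\left(-823849\right) \frac{1}{577493} - \frac{364109}{1106399}\right) - 384668\right) - 122042} = \sqrt{\left(\left(- \frac{823849}{577493} - \frac{364109}{1106399}\right) - 384668\right) - 122042} = \sqrt{\left(- \frac{160253729784}{91276811101} - 384668\right) - 122042} = \sqrt{- \frac{35111428626329252}{91276811101} - 122042} = \sqrt{- \frac{46251033206717494}{91276811101}} = \frac{i \sqrt{4221646821235630984110100894}}{91276811101}$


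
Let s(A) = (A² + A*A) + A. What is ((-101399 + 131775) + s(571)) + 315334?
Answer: 998363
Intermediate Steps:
s(A) = A + 2*A² (s(A) = (A² + A²) + A = 2*A² + A = A + 2*A²)
((-101399 + 131775) + s(571)) + 315334 = ((-101399 + 131775) + 571*(1 + 2*571)) + 315334 = (30376 + 571*(1 + 1142)) + 315334 = (30376 + 571*1143) + 315334 = (30376 + 652653) + 315334 = 683029 + 315334 = 998363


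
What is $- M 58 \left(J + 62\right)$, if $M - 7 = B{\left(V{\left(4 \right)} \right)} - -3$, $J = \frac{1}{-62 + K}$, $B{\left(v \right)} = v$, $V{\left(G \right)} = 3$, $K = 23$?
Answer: $- \frac{140186}{3} \approx -46729.0$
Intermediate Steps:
$J = - \frac{1}{39}$ ($J = \frac{1}{-62 + 23} = \frac{1}{-39} = - \frac{1}{39} \approx -0.025641$)
$M = 13$ ($M = 7 + \left(3 - -3\right) = 7 + \left(3 + 3\right) = 7 + 6 = 13$)
$- M 58 \left(J + 62\right) = - 13 \cdot 58 \left(- \frac{1}{39} + 62\right) = - 13 \cdot 58 \cdot \frac{2417}{39} = - \frac{13 \cdot 140186}{39} = \left(-1\right) \frac{140186}{3} = - \frac{140186}{3}$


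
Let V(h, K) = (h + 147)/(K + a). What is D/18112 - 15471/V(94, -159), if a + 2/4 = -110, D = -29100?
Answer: 18877446141/1091248 ≈ 17299.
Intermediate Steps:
a = -221/2 (a = -½ - 110 = -221/2 ≈ -110.50)
V(h, K) = (147 + h)/(-221/2 + K) (V(h, K) = (h + 147)/(K - 221/2) = (147 + h)/(-221/2 + K))
D/18112 - 15471/V(94, -159) = -29100/18112 - 15471*(-221 + 2*(-159))/(2*(147 + 94)) = -29100*1/18112 - 15471/(2*241/(-221 - 318)) = -7275/4528 - 15471/(2*241/(-539)) = -7275/4528 - 15471/(2*(-1/539)*241) = -7275/4528 - 15471/(-482/539) = -7275/4528 - 15471*(-539/482) = -7275/4528 + 8338869/482 = 18877446141/1091248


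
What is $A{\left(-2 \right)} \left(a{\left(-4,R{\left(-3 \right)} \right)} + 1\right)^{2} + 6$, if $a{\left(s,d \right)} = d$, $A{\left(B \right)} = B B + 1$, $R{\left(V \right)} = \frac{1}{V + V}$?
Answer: $\frac{341}{36} \approx 9.4722$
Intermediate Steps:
$R{\left(V \right)} = \frac{1}{2 V}$
$A{\left(B \right)} = 1 + B^{2}$ ($A{\left(B \right)} = B^{2} + 1 = 1 + B^{2}$)
$A{\left(-2 \right)} \left(a{\left(-4,R{\left(-3 \right)} \right)} + 1\right)^{2} + 6 = \left(1 + \left(-2\right)^{2}\right) \left(\frac{1}{2 \left(-3\right)} + 1\right)^{2} + 6 = \left(1 + 4\right) \left(\frac{1}{2} \left(- \frac{1}{3}\right) + 1\right)^{2} + 6 = 5 \left(- \frac{1}{6} + 1\right)^{2} + 6 = 5 \left(\frac{5}{6}\right)^{2} + 6 = 5 \cdot \frac{25}{36} + 6 = \frac{125}{36} + 6 = \frac{341}{36}$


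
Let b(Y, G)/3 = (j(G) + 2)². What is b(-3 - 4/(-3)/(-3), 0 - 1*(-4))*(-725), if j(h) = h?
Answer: -78300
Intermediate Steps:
b(Y, G) = 3*(2 + G)² (b(Y, G) = 3*(G + 2)² = 3*(2 + G)²)
b(-3 - 4/(-3)/(-3), 0 - 1*(-4))*(-725) = (3*(2 + (0 - 1*(-4)))²)*(-725) = (3*(2 + (0 + 4))²)*(-725) = (3*(2 + 4)²)*(-725) = (3*6²)*(-725) = (3*36)*(-725) = 108*(-725) = -78300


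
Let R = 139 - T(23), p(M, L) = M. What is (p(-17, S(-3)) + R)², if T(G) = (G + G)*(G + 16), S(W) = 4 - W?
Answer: 2795584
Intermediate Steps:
T(G) = 2*G*(16 + G) (T(G) = (2*G)*(16 + G) = 2*G*(16 + G))
R = -1655 (R = 139 - 2*23*(16 + 23) = 139 - 2*23*39 = 139 - 1*1794 = 139 - 1794 = -1655)
(p(-17, S(-3)) + R)² = (-17 - 1655)² = (-1672)² = 2795584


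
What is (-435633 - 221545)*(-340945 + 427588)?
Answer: -56939873454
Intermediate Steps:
(-435633 - 221545)*(-340945 + 427588) = -657178*86643 = -56939873454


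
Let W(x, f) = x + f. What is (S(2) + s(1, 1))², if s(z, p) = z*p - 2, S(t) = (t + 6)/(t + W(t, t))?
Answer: ⅑ ≈ 0.11111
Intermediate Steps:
W(x, f) = f + x
S(t) = (6 + t)/(3*t) (S(t) = (t + 6)/(t + (t + t)) = (6 + t)/(t + 2*t) = (6 + t)/((3*t)) = (6 + t)*(1/(3*t)) = (6 + t)/(3*t))
s(z, p) = -2 + p*z (s(z, p) = p*z - 2 = -2 + p*z)
(S(2) + s(1, 1))² = ((⅓)*(6 + 2)/2 + (-2 + 1*1))² = ((⅓)*(½)*8 + (-2 + 1))² = (4/3 - 1)² = (⅓)² = ⅑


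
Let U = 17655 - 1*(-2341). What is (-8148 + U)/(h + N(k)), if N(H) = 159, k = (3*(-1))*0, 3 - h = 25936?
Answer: -5924/12887 ≈ -0.45969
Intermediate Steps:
h = -25933 (h = 3 - 1*25936 = 3 - 25936 = -25933)
k = 0 (k = -3*0 = 0)
U = 19996 (U = 17655 + 2341 = 19996)
(-8148 + U)/(h + N(k)) = (-8148 + 19996)/(-25933 + 159) = 11848/(-25774) = 11848*(-1/25774) = -5924/12887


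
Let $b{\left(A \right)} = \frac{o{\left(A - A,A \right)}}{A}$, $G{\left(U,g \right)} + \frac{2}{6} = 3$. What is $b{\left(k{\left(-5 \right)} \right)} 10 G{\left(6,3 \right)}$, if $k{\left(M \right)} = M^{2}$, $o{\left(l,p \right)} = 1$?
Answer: $\frac{16}{15} \approx 1.0667$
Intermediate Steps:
$G{\left(U,g \right)} = \frac{8}{3}$ ($G{\left(U,g \right)} = - \frac{1}{3} + 3 = \frac{8}{3}$)
$b{\left(A \right)} = \frac{1}{A}$ ($b{\left(A \right)} = 1 \frac{1}{A} = \frac{1}{A}$)
$b{\left(k{\left(-5 \right)} \right)} 10 G{\left(6,3 \right)} = \frac{1}{\left(-5\right)^{2}} \cdot 10 \cdot \frac{8}{3} = \frac{1}{25} \cdot 10 \cdot \frac{8}{3} = \frac{2}{5} \cdot \frac{8}{3} = \frac{16}{15}$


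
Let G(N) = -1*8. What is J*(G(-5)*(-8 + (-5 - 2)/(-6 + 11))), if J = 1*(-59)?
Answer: -22184/5 ≈ -4436.8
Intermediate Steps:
G(N) = -8
J = -59
J*(G(-5)*(-8 + (-5 - 2)/(-6 + 11))) = -(-472)*(-8 + (-5 - 2)/(-6 + 11)) = -(-472)*(-8 - 7/5) = -(-472)*(-47)/5 = -59*376/5 = -22184/5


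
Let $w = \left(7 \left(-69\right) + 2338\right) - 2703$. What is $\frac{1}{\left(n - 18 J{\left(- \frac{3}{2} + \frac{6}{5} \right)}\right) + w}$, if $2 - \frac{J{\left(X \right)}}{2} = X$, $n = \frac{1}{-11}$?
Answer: $- \frac{55}{51199} \approx -0.0010742$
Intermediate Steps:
$n = - \frac{1}{11} \approx -0.090909$
$J{\left(X \right)} = 4 - 2 X$
$w = -848$ ($w = \left(-483 + 2338\right) - 2703 = 1855 - 2703 = -848$)
$\frac{1}{\left(n - 18 J{\left(- \frac{3}{2} + \frac{6}{5} \right)}\right) + w} = \frac{1}{\left(- \frac{1}{11} - 18 \left(4 - 2 \left(- \frac{3}{2} + \frac{6}{5}\right)\right)\right) - 848} = \frac{1}{\left(- \frac{1}{11} - 18 \left(4 - - \frac{3}{5}\right)\right) - 848} = \frac{1}{\left(- \frac{1}{11} - 18 \left(4 + \frac{3}{5}\right)\right) - 848} = \frac{1}{\left(- \frac{1}{11} - \frac{414}{5}\right) - 848} = \frac{1}{- \frac{4559}{55} - 848} = \frac{1}{- \frac{51199}{55}} = - \frac{55}{51199}$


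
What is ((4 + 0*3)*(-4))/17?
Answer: -16/17 ≈ -0.94118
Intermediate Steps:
((4 + 0*3)*(-4))/17 = ((4 + 0)*(-4))/17 = (4*(-4))/17 = (1/17)*(-16) = -16/17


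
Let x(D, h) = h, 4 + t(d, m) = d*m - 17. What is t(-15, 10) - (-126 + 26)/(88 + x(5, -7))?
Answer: -13751/81 ≈ -169.77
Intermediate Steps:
t(d, m) = -21 + d*m (t(d, m) = -4 + (d*m - 17) = -4 + (-17 + d*m) = -21 + d*m)
t(-15, 10) - (-126 + 26)/(88 + x(5, -7)) = (-21 - 15*10) - (-126 + 26)/(88 - 7) = (-21 - 150) - (-100)/81 = -171 - (-100)/81 = -171 - 1*(-100/81) = -171 + 100/81 = -13751/81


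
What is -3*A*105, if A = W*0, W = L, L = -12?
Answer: 0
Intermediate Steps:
W = -12
A = 0 (A = -12*0 = 0)
-3*A*105 = -3*0*105 = 0*105 = 0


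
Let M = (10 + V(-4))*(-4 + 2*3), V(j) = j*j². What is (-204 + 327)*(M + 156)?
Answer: 5904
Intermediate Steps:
V(j) = j³
M = -108 (M = (10 + (-4)³)*(-4 + 2*3) = (10 - 64)*(-4 + 6) = -54*2 = -108)
(-204 + 327)*(M + 156) = (-204 + 327)*(-108 + 156) = 123*48 = 5904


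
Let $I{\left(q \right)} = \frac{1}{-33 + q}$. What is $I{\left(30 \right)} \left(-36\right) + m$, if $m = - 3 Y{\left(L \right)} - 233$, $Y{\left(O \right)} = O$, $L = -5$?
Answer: $-206$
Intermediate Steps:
$m = -218$ ($m = \left(-3\right) \left(-5\right) - 233 = 15 - 233 = -218$)
$I{\left(30 \right)} \left(-36\right) + m = \frac{1}{-33 + 30} \left(-36\right) - 218 = \frac{1}{-3} \left(-36\right) - 218 = \left(- \frac{1}{3}\right) \left(-36\right) - 218 = 12 - 218 = -206$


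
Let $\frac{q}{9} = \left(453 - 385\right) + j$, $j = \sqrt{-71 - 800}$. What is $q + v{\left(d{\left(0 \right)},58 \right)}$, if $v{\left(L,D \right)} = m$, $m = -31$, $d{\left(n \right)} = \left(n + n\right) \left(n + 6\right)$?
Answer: $581 + 9 i \sqrt{871} \approx 581.0 + 265.61 i$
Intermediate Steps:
$j = i \sqrt{871}$ ($j = \sqrt{-871} = i \sqrt{871} \approx 29.513 i$)
$d{\left(n \right)} = 2 n \left(6 + n\right)$
$v{\left(L,D \right)} = -31$
$q = 612 + 9 i \sqrt{871}$ ($q = 9 \left(\left(453 - 385\right) + i \sqrt{871}\right) = 9 \left(68 + i \sqrt{871}\right) = 612 + 9 i \sqrt{871} \approx 612.0 + 265.61 i$)
$q + v{\left(d{\left(0 \right)},58 \right)} = \left(612 + 9 i \sqrt{871}\right) - 31 = 581 + 9 i \sqrt{871}$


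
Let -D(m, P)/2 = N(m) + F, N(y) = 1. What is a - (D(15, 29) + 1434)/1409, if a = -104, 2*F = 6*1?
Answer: -147962/1409 ≈ -105.01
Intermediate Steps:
F = 3 (F = (6*1)/2 = (½)*6 = 3)
D(m, P) = -8 (D(m, P) = -2*(1 + 3) = -2*4 = -8)
a - (D(15, 29) + 1434)/1409 = -104 - (-8 + 1434)/1409 = -104 - 1426/1409 = -147962/1409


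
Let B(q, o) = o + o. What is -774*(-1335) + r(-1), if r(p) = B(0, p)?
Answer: 1033288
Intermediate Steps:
B(q, o) = 2*o
r(p) = 2*p
-774*(-1335) + r(-1) = -774*(-1335) + 2*(-1) = 1033290 - 2 = 1033288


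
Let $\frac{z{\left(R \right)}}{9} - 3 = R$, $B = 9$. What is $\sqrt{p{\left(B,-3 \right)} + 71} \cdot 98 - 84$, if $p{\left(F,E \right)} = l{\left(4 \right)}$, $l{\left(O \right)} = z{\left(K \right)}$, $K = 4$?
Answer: $-84 + 98 \sqrt{134} \approx 1050.4$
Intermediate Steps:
$z{\left(R \right)} = 27 + 9 R$
$l{\left(O \right)} = 63$ ($l{\left(O \right)} = 27 + 9 \cdot 4 = 27 + 36 = 63$)
$p{\left(F,E \right)} = 63$
$\sqrt{p{\left(B,-3 \right)} + 71} \cdot 98 - 84 = \sqrt{63 + 71} \cdot 98 - 84 = \sqrt{134} \cdot 98 - 84 = 98 \sqrt{134} - 84 = -84 + 98 \sqrt{134}$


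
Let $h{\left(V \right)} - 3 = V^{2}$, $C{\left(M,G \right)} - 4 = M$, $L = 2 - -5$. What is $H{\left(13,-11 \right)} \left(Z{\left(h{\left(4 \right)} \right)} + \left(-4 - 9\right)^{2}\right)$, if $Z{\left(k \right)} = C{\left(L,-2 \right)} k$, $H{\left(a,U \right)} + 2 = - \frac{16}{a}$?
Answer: $- \frac{15876}{13} \approx -1221.2$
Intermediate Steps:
$L = 7$ ($L = 2 + 5 = 7$)
$C{\left(M,G \right)} = 4 + M$
$H{\left(a,U \right)} = -2 - \frac{16}{a}$
$h{\left(V \right)} = 3 + V^{2}$
$Z{\left(k \right)} = 11 k$ ($Z{\left(k \right)} = \left(4 + 7\right) k = 11 k$)
$H{\left(13,-11 \right)} \left(Z{\left(h{\left(4 \right)} \right)} + \left(-4 - 9\right)^{2}\right) = \left(-2 - \frac{16}{13}\right) \left(11 \left(3 + 4^{2}\right) + \left(-4 - 9\right)^{2}\right) = \left(-2 - \frac{16}{13}\right) \left(11 \left(3 + 16\right) + \left(-13\right)^{2}\right) = \left(-2 - \frac{16}{13}\right) \left(11 \cdot 19 + 169\right) = - \frac{42 \left(209 + 169\right)}{13} = \left(- \frac{42}{13}\right) 378 = - \frac{15876}{13}$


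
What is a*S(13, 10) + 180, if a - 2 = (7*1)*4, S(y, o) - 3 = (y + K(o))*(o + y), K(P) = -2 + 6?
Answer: 12000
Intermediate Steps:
K(P) = 4
S(y, o) = 3 + (4 + y)*(o + y) (S(y, o) = 3 + (y + 4)*(o + y) = 3 + (4 + y)*(o + y))
a = 30 (a = 2 + (7*1)*4 = 2 + 7*4 = 2 + 28 = 30)
a*S(13, 10) + 180 = 30*(3 + 13² + 4*10 + 4*13 + 10*13) + 180 = 30*(3 + 169 + 40 + 52 + 130) + 180 = 30*394 + 180 = 11820 + 180 = 12000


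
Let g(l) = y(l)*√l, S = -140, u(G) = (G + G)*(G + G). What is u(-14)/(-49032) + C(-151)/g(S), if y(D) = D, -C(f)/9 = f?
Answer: -98/6129 + 1359*I*√35/9800 ≈ -0.01599 + 0.8204*I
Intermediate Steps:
C(f) = -9*f
u(G) = 4*G² (u(G) = (2*G)*(2*G) = 4*G²)
g(l) = l^(3/2) (g(l) = l*√l = l^(3/2))
u(-14)/(-49032) + C(-151)/g(S) = (4*(-14)²)/(-49032) + (-9*(-151))/((-140)^(3/2)) = (4*196)*(-1/49032) + 1359/((-280*I*√35)) = 784*(-1/49032) + 1359*(I*√35/9800) = -98/6129 + 1359*I*√35/9800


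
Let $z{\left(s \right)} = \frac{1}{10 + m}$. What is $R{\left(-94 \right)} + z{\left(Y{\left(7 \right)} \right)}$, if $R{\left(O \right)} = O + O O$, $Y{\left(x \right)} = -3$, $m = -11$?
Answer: $8741$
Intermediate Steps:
$R{\left(O \right)} = O + O^{2}$
$z{\left(s \right)} = -1$ ($z{\left(s \right)} = \frac{1}{10 - 11} = \frac{1}{-1} = -1$)
$R{\left(-94 \right)} + z{\left(Y{\left(7 \right)} \right)} = - 94 \left(1 - 94\right) - 1 = \left(-94\right) \left(-93\right) - 1 = 8742 - 1 = 8741$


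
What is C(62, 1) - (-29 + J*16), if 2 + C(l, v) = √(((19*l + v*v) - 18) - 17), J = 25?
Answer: -373 + 2*√286 ≈ -339.18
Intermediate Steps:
C(l, v) = -2 + √(-35 + v² + 19*l) (C(l, v) = -2 + √(((19*l + v*v) - 18) - 17) = -2 + √(((19*l + v²) - 18) - 17) = -2 + √(((v² + 19*l) - 18) - 17) = -2 + √((-18 + v² + 19*l) - 17) = -2 + √(-35 + v² + 19*l))
C(62, 1) - (-29 + J*16) = (-2 + √(-35 + 1² + 19*62)) - (-29 + 25*16) = (-2 + √(-35 + 1 + 1178)) - (-29 + 400) = (-2 + √1144) - 1*371 = (-2 + 2*√286) - 371 = -373 + 2*√286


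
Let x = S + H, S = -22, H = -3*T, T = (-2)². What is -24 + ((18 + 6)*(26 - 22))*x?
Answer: -3288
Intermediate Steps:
T = 4
H = -12 (H = -3*4 = -12)
x = -34 (x = -22 - 12 = -34)
-24 + ((18 + 6)*(26 - 22))*x = -24 + ((18 + 6)*(26 - 22))*(-34) = -24 + (24*4)*(-34) = -24 + 96*(-34) = -24 - 3264 = -3288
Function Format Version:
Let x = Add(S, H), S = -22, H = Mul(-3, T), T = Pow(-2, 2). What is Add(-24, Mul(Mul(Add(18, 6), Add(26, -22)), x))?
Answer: -3288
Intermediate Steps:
T = 4
H = -12 (H = Mul(-3, 4) = -12)
x = -34 (x = Add(-22, -12) = -34)
Add(-24, Mul(Mul(Add(18, 6), Add(26, -22)), x)) = Add(-24, Mul(Mul(Add(18, 6), Add(26, -22)), -34)) = Add(-24, Mul(Mul(24, 4), -34)) = Add(-24, Mul(96, -34)) = Add(-24, -3264) = -3288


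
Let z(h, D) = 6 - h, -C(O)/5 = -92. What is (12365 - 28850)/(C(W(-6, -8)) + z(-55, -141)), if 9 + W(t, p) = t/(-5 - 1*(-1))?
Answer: -16485/521 ≈ -31.641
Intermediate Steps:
W(t, p) = -9 - t/4 (W(t, p) = -9 + t/(-5 - 1*(-1)) = -9 + t/(-5 + 1) = -9 + t/(-4) = -9 + t*(-1/4) = -9 - t/4)
C(O) = 460 (C(O) = -5*(-92) = 460)
(12365 - 28850)/(C(W(-6, -8)) + z(-55, -141)) = (12365 - 28850)/(460 + (6 - 1*(-55))) = -16485/(460 + (6 + 55)) = -16485/(460 + 61) = -16485/521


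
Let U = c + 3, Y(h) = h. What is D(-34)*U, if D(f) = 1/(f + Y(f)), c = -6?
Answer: 3/68 ≈ 0.044118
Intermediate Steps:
D(f) = 1/(2*f) (D(f) = 1/(f + f) = 1/(2*f))
U = -3 (U = -6 + 3 = -3)
D(-34)*U = ((½)/(-34))*(-3) = ((½)*(-1/34))*(-3) = -1/68*(-3) = 3/68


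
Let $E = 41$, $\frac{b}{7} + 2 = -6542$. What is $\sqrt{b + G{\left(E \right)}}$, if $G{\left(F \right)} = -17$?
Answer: $5 i \sqrt{1833} \approx 214.07 i$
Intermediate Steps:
$b = -45808$ ($b = -14 + 7 \left(-6542\right) = -14 - 45794 = -45808$)
$\sqrt{b + G{\left(E \right)}} = \sqrt{-45808 - 17} = \sqrt{-45825} = 5 i \sqrt{1833}$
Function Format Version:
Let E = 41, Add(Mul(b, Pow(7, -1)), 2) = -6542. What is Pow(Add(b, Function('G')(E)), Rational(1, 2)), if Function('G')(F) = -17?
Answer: Mul(5, I, Pow(1833, Rational(1, 2))) ≈ Mul(214.07, I)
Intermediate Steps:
b = -45808 (b = Add(-14, Mul(7, -6542)) = Add(-14, -45794) = -45808)
Pow(Add(b, Function('G')(E)), Rational(1, 2)) = Pow(Add(-45808, -17), Rational(1, 2)) = Pow(-45825, Rational(1, 2)) = Mul(5, I, Pow(1833, Rational(1, 2)))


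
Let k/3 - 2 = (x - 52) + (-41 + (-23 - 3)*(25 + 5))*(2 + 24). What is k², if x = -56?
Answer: 4141694736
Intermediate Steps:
k = -64356 (k = 6 + 3*((-56 - 52) + (-41 + (-23 - 3)*(25 + 5))*(2 + 24)) = 6 + 3*(-108 + (-41 - 26*30)*26) = 6 + 3*(-108 + (-41 - 780)*26) = 6 + 3*(-108 - 821*26) = 6 + 3*(-108 - 21346) = 6 + 3*(-21454) = 6 - 64362 = -64356)
k² = (-64356)² = 4141694736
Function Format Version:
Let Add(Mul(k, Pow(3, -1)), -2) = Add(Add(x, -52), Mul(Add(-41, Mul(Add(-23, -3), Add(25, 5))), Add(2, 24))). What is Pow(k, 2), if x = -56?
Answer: 4141694736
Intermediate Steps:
k = -64356 (k = Add(6, Mul(3, Add(Add(-56, -52), Mul(Add(-41, Mul(Add(-23, -3), Add(25, 5))), Add(2, 24))))) = Add(6, Mul(3, Add(-108, Mul(Add(-41, Mul(-26, 30)), 26)))) = Add(6, Mul(3, Add(-108, Mul(Add(-41, -780), 26)))) = Add(6, Mul(3, Add(-108, Mul(-821, 26)))) = Add(6, Mul(3, Add(-108, -21346))) = Add(6, Mul(3, -21454)) = Add(6, -64362) = -64356)
Pow(k, 2) = Pow(-64356, 2) = 4141694736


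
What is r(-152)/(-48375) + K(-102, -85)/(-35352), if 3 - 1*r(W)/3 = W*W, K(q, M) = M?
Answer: 272679059/190017000 ≈ 1.4350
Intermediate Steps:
r(W) = 9 - 3*W² (r(W) = 9 - 3*W*W = 9 - 3*W²)
r(-152)/(-48375) + K(-102, -85)/(-35352) = (9 - 3*(-152)²)/(-48375) - 85/(-35352) = (9 - 3*23104)*(-1/48375) - 85*(-1/35352) = (9 - 69312)*(-1/48375) + 85/35352 = -69303*(-1/48375) + 85/35352 = 23101/16125 + 85/35352 = 272679059/190017000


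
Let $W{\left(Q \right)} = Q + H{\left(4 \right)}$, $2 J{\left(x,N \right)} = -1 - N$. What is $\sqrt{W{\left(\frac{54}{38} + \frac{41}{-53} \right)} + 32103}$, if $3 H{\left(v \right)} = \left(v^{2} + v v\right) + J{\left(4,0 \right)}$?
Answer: $\frac{7 \sqrt{2658393398}}{2014} \approx 179.2$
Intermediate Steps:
$J{\left(x,N \right)} = - \frac{1}{2} - \frac{N}{2}$ ($J{\left(x,N \right)} = \frac{-1 - N}{2} = - \frac{1}{2} - \frac{N}{2}$)
$H{\left(v \right)} = - \frac{1}{6} + \frac{2 v^{2}}{3}$ ($H{\left(v \right)} = \frac{\left(v^{2} + v v\right) - \frac{1}{2}}{3} = \frac{\left(v^{2} + v^{2}\right) + \left(- \frac{1}{2} + 0\right)}{3} = \frac{2 v^{2} - \frac{1}{2}}{3} = \frac{- \frac{1}{2} + 2 v^{2}}{3} = - \frac{1}{6} + \frac{2 v^{2}}{3}$)
$W{\left(Q \right)} = \frac{21}{2} + Q$ ($W{\left(Q \right)} = Q - \left(\frac{1}{6} - \frac{2 \cdot 4^{2}}{3}\right) = Q + \left(- \frac{1}{6} + \frac{2}{3} \cdot 16\right) = Q + \left(- \frac{1}{6} + \frac{32}{3}\right) = Q + \frac{21}{2} = \frac{21}{2} + Q$)
$\sqrt{W{\left(\frac{54}{38} + \frac{41}{-53} \right)} + 32103} = \sqrt{\left(\frac{21}{2} + \left(\frac{54}{38} + \frac{41}{-53}\right)\right) + 32103} = \sqrt{\left(\frac{21}{2} + \left(54 \cdot \frac{1}{38} + 41 \left(- \frac{1}{53}\right)\right)\right) + 32103} = \sqrt{\left(\frac{21}{2} + \left(\frac{27}{19} - \frac{41}{53}\right)\right) + 32103} = \sqrt{\left(\frac{21}{2} + \frac{652}{1007}\right) + 32103} = \sqrt{\frac{22451}{2014} + 32103} = \sqrt{\frac{64677893}{2014}} = \frac{7 \sqrt{2658393398}}{2014}$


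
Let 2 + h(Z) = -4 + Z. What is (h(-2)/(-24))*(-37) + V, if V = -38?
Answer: -151/3 ≈ -50.333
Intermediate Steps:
h(Z) = -6 + Z (h(Z) = -2 + (-4 + Z) = -6 + Z)
(h(-2)/(-24))*(-37) + V = ((-6 - 2)/(-24))*(-37) - 38 = -8*(-1/24)*(-37) - 38 = (⅓)*(-37) - 38 = -37/3 - 38 = -151/3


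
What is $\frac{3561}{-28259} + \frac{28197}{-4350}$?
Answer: $- \frac{270769791}{40975550} \approx -6.6081$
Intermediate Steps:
$\frac{3561}{-28259} + \frac{28197}{-4350} = 3561 \left(- \frac{1}{28259}\right) + 28197 \left(- \frac{1}{4350}\right) = - \frac{3561}{28259} - \frac{9399}{1450} = - \frac{270769791}{40975550}$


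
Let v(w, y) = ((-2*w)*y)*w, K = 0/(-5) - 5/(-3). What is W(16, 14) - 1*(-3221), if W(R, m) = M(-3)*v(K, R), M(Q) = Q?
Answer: 10463/3 ≈ 3487.7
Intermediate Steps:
K = 5/3 (K = 0*(-1/5) - 5*(-1/3) = 0 + 5/3 = 5/3 ≈ 1.6667)
v(w, y) = -2*y*w**2 (v(w, y) = (-2*w*y)*w = -2*y*w**2)
W(R, m) = 50*R/3 (W(R, m) = -(-6)*R*(5/3)**2 = -(-6)*R*25/9 = -(-50)*R/3 = 50*R/3)
W(16, 14) - 1*(-3221) = (50/3)*16 - 1*(-3221) = 800/3 + 3221 = 10463/3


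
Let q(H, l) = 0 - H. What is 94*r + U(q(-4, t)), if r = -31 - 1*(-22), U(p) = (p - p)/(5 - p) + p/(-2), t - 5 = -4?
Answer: -848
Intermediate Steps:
t = 1 (t = 5 - 4 = 1)
q(H, l) = -H
U(p) = -p/2 (U(p) = 0/(5 - p) + p*(-½) = 0 - p/2 = -p/2)
r = -9 (r = -31 + 22 = -9)
94*r + U(q(-4, t)) = 94*(-9) - (-1)*(-4)/2 = -846 - ½*4 = -846 - 2 = -848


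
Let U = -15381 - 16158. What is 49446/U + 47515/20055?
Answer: 33795737/42167643 ≈ 0.80146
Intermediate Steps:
U = -31539
49446/U + 47515/20055 = 49446/(-31539) + 47515/20055 = 49446*(-1/31539) + 47515*(1/20055) = -16482/10513 + 9503/4011 = 33795737/42167643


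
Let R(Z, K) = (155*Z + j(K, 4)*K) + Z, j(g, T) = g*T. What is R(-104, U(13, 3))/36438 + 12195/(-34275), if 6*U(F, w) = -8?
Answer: -300058583/374673735 ≈ -0.80085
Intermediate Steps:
j(g, T) = T*g
U(F, w) = -4/3 (U(F, w) = (⅙)*(-8) = -4/3)
R(Z, K) = 4*K² + 156*Z (R(Z, K) = (155*Z + (4*K)*K) + Z = (155*Z + 4*K²) + Z = (4*K² + 155*Z) + Z = 4*K² + 156*Z)
R(-104, U(13, 3))/36438 + 12195/(-34275) = (4*(-4/3)² + 156*(-104))/36438 + 12195/(-34275) = (4*(16/9) - 16224)*(1/36438) + 12195*(-1/34275) = (64/9 - 16224)*(1/36438) - 813/2285 = -145952/9*1/36438 - 813/2285 = -72976/163971 - 813/2285 = -300058583/374673735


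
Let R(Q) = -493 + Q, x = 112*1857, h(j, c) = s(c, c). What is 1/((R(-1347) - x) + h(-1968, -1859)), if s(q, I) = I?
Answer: -1/211683 ≈ -4.7240e-6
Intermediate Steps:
h(j, c) = c
x = 207984
1/((R(-1347) - x) + h(-1968, -1859)) = 1/(((-493 - 1347) - 1*207984) - 1859) = 1/((-1840 - 207984) - 1859) = 1/(-209824 - 1859) = 1/(-211683) = -1/211683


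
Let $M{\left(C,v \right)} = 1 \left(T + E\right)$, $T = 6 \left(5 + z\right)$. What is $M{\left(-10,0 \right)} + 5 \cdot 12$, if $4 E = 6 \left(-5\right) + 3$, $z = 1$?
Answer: $\frac{357}{4} \approx 89.25$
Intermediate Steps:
$E = - \frac{27}{4}$ ($E = \frac{6 \left(-5\right) + 3}{4} = \frac{-30 + 3}{4} = \frac{1}{4} \left(-27\right) = - \frac{27}{4} \approx -6.75$)
$T = 36$ ($T = 6 \left(5 + 1\right) = 6 \cdot 6 = 36$)
$M{\left(C,v \right)} = \frac{117}{4}$ ($M{\left(C,v \right)} = 1 \left(36 - \frac{27}{4}\right) = 1 \cdot \frac{117}{4} = \frac{117}{4}$)
$M{\left(-10,0 \right)} + 5 \cdot 12 = \frac{117}{4} + 5 \cdot 12 = \frac{117}{4} + 60 = \frac{357}{4}$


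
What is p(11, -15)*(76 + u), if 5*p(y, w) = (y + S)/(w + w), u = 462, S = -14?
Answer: 269/25 ≈ 10.760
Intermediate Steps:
p(y, w) = (-14 + y)/(10*w) (p(y, w) = ((y - 14)/(w + w))/5 = ((-14 + y)/((2*w)))/5 = ((-14 + y)*(1/(2*w)))/5 = ((-14 + y)/(2*w))/5 = (-14 + y)/(10*w))
p(11, -15)*(76 + u) = ((1/10)*(-14 + 11)/(-15))*(76 + 462) = ((1/10)*(-1/15)*(-3))*538 = (1/50)*538 = 269/25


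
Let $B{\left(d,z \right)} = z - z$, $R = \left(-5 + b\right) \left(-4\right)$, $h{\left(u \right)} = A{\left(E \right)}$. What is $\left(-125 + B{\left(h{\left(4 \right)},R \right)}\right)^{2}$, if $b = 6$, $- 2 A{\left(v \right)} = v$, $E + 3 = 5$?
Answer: $15625$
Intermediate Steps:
$E = 2$ ($E = -3 + 5 = 2$)
$A{\left(v \right)} = - \frac{v}{2}$
$h{\left(u \right)} = -1$ ($h{\left(u \right)} = \left(- \frac{1}{2}\right) 2 = -1$)
$R = -4$ ($R = \left(-5 + 6\right) \left(-4\right) = 1 \left(-4\right) = -4$)
$B{\left(d,z \right)} = 0$
$\left(-125 + B{\left(h{\left(4 \right)},R \right)}\right)^{2} = \left(-125 + 0\right)^{2} = \left(-125\right)^{2} = 15625$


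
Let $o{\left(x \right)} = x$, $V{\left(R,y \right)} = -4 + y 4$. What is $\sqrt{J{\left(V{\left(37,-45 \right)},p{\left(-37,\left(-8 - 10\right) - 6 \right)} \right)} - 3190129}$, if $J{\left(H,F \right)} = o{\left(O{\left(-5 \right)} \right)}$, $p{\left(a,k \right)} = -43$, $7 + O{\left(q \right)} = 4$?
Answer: $2 i \sqrt{797533} \approx 1786.1 i$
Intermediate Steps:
$O{\left(q \right)} = -3$ ($O{\left(q \right)} = -7 + 4 = -3$)
$V{\left(R,y \right)} = -4 + 4 y$
$J{\left(H,F \right)} = -3$
$\sqrt{J{\left(V{\left(37,-45 \right)},p{\left(-37,\left(-8 - 10\right) - 6 \right)} \right)} - 3190129} = \sqrt{-3 - 3190129} = \sqrt{-3190132} = 2 i \sqrt{797533}$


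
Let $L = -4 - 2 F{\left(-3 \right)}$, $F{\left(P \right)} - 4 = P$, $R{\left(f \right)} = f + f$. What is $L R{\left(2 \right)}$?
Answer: $-24$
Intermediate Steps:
$R{\left(f \right)} = 2 f$
$F{\left(P \right)} = 4 + P$
$L = -6$ ($L = -4 - 2 \left(4 - 3\right) = -4 - 2 = -6$)
$L R{\left(2 \right)} = - 6 \cdot 2 \cdot 2 = \left(-6\right) 4 = -24$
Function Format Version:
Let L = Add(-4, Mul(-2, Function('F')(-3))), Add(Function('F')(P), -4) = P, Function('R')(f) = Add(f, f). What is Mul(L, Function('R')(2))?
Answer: -24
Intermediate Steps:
Function('R')(f) = Mul(2, f)
Function('F')(P) = Add(4, P)
L = -6 (L = Add(-4, Mul(-2, Add(4, -3))) = Add(-4, Mul(-2, 1)) = Add(-4, -2) = -6)
Mul(L, Function('R')(2)) = Mul(-6, Mul(2, 2)) = Mul(-6, 4) = -24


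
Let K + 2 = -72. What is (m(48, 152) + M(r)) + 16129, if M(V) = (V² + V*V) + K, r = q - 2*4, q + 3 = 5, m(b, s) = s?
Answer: 16279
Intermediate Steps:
K = -74 (K = -2 - 72 = -74)
q = 2 (q = -3 + 5 = 2)
r = -6 (r = 2 - 2*4 = 2 - 8 = -6)
M(V) = -74 + 2*V² (M(V) = (V² + V*V) - 74 = (V² + V²) - 74 = 2*V² - 74 = -74 + 2*V²)
(m(48, 152) + M(r)) + 16129 = (152 + (-74 + 2*(-6)²)) + 16129 = (152 + (-74 + 2*36)) + 16129 = (152 + (-74 + 72)) + 16129 = (152 - 2) + 16129 = 150 + 16129 = 16279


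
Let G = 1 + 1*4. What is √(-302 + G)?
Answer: 3*I*√33 ≈ 17.234*I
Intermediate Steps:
G = 5 (G = 1 + 4 = 5)
√(-302 + G) = √(-302 + 5) = √(-297) = 3*I*√33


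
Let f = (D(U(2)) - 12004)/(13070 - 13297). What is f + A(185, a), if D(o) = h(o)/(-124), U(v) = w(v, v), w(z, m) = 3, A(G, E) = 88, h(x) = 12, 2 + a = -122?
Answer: 991383/7037 ≈ 140.88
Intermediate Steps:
a = -124 (a = -2 - 122 = -124)
U(v) = 3
D(o) = -3/31 (D(o) = 12/(-124) = 12*(-1/124) = -3/31)
f = 372127/7037 (f = (-3/31 - 12004)/(13070 - 13297) = -372127/31/(-227) = -372127/31*(-1/227) = 372127/7037 ≈ 52.881)
f + A(185, a) = 372127/7037 + 88 = 991383/7037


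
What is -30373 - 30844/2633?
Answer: -80002953/2633 ≈ -30385.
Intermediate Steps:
-30373 - 30844/2633 = -80002953/2633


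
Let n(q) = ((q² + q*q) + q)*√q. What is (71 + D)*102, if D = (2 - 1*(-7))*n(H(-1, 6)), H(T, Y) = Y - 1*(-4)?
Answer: 7242 + 192780*√10 ≈ 6.1687e+5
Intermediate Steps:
H(T, Y) = 4 + Y (H(T, Y) = Y + 4 = 4 + Y)
n(q) = √q*(q + 2*q²) (n(q) = ((q² + q²) + q)*√q = (2*q² + q)*√q = (q + 2*q²)*√q = √q*(q + 2*q²))
D = 1890*√10 (D = (2 - 1*(-7))*((4 + 6)^(3/2)*(1 + 2*(4 + 6))) = (2 + 7)*(10^(3/2)*(1 + 2*10)) = 9*((10*√10)*(1 + 20)) = 9*((10*√10)*21) = 9*(210*√10) = 1890*√10 ≈ 5976.7)
(71 + D)*102 = (71 + 1890*√10)*102 = 7242 + 192780*√10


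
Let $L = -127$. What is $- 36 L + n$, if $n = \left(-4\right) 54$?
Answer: $4356$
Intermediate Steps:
$n = -216$
$- 36 L + n = \left(-36\right) \left(-127\right) - 216 = 4572 - 216 = 4356$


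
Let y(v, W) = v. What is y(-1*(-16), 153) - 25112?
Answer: -25096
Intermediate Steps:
y(-1*(-16), 153) - 25112 = -1*(-16) - 25112 = 16 - 25112 = -25096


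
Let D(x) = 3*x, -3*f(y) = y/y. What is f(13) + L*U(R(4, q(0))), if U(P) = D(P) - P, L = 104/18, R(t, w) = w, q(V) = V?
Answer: -⅓ ≈ -0.33333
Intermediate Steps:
f(y) = -⅓ (f(y) = -y/(3*y) = -⅓*1 = -⅓)
L = 52/9 (L = 104*(1/18) = 52/9 ≈ 5.7778)
U(P) = 2*P (U(P) = 3*P - P = 2*P)
f(13) + L*U(R(4, q(0))) = -⅓ + 52*(2*0)/9 = -⅓ + (52/9)*0 = -⅓ + 0 = -⅓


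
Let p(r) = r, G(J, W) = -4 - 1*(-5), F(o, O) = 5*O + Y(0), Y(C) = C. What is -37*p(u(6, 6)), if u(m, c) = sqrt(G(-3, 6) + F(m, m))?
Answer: -37*sqrt(31) ≈ -206.01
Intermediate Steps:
F(o, O) = 5*O (F(o, O) = 5*O + 0 = 5*O)
G(J, W) = 1 (G(J, W) = -4 + 5 = 1)
u(m, c) = sqrt(1 + 5*m)
-37*p(u(6, 6)) = -37*sqrt(1 + 5*6) = -37*sqrt(1 + 30) = -37*sqrt(31)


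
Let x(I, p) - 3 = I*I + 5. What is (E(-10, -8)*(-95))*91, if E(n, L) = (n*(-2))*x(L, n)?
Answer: -12448800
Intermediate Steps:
x(I, p) = 8 + I**2 (x(I, p) = 3 + (I*I + 5) = 3 + (I**2 + 5) = 3 + (5 + I**2) = 8 + I**2)
E(n, L) = -2*n*(8 + L**2) (E(n, L) = (n*(-2))*(8 + L**2) = (-2*n)*(8 + L**2) = -2*n*(8 + L**2))
(E(-10, -8)*(-95))*91 = (-2*(-10)*(8 + (-8)**2)*(-95))*91 = (-2*(-10)*(8 + 64)*(-95))*91 = (-2*(-10)*72*(-95))*91 = (1440*(-95))*91 = -136800*91 = -12448800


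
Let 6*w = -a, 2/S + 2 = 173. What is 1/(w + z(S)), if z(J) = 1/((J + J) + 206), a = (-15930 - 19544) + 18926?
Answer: 35230/97164511 ≈ 0.00036258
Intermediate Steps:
S = 2/171 (S = 2/(-2 + 173) = 2/171 ≈ 0.011696)
a = -16548 (a = -35474 + 18926 = -16548)
w = 2758 (w = (-1*(-16548))/6 = (1/6)*16548 = 2758)
z(J) = 1/(206 + 2*J) (z(J) = 1/(2*J + 206) = 1/(206 + 2*J))
1/(w + z(S)) = 1/(2758 + 1/(2*(103 + 2/171))) = 1/(2758 + 1/(2*(17615/171))) = 1/(2758 + (1/2)*(171/17615)) = 1/(2758 + 171/35230) = 1/(97164511/35230) = 35230/97164511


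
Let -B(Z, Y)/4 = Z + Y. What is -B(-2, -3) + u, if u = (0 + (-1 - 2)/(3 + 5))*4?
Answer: -43/2 ≈ -21.500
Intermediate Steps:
B(Z, Y) = -4*Y - 4*Z (B(Z, Y) = -4*(Z + Y) = -4*(Y + Z) = -4*Y - 4*Z)
u = -3/2 (u = (0 - 3/8)*4 = -3/8*4 = -3/2 ≈ -1.5000)
-B(-2, -3) + u = -(-4*(-3) - 4*(-2)) - 3/2 = -(12 + 8) - 3/2 = -1*20 - 3/2 = -20 - 3/2 = -43/2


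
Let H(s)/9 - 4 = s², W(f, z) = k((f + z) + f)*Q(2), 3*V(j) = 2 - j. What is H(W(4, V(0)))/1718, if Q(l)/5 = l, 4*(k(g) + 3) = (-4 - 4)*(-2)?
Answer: 468/859 ≈ 0.54482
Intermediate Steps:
V(j) = ⅔ - j/3 (V(j) = (2 - j)/3 = ⅔ - j/3)
k(g) = 1 (k(g) = -3 + ((-4 - 4)*(-2))/4 = -3 + (-8*(-2))/4 = -3 + (¼)*16 = -3 + 4 = 1)
Q(l) = 5*l
W(f, z) = 10 (W(f, z) = 1*(5*2) = 1*10 = 10)
H(s) = 36 + 9*s²
H(W(4, V(0)))/1718 = (36 + 9*10²)/1718 = (36 + 9*100)*(1/1718) = (36 + 900)*(1/1718) = 936*(1/1718) = 468/859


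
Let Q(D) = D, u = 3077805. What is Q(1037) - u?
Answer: -3076768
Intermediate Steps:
Q(1037) - u = 1037 - 1*3077805 = 1037 - 3077805 = -3076768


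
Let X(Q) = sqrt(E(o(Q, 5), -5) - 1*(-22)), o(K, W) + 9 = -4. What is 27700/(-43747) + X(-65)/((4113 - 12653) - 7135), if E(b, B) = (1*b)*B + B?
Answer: -27700/43747 - sqrt(82)/15675 ≈ -0.63376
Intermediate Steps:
o(K, W) = -13 (o(K, W) = -9 - 4 = -13)
E(b, B) = B + B*b (E(b, B) = b*B + B = B*b + B = B + B*b)
X(Q) = sqrt(82) (X(Q) = sqrt(-5*(1 - 13) - 1*(-22)) = sqrt(-5*(-12) + 22) = sqrt(60 + 22) = sqrt(82))
27700/(-43747) + X(-65)/((4113 - 12653) - 7135) = 27700/(-43747) + sqrt(82)/((4113 - 12653) - 7135) = 27700*(-1/43747) + sqrt(82)/(-8540 - 7135) = -27700/43747 + sqrt(82)/(-15675) = -27700/43747 + sqrt(82)*(-1/15675) = -27700/43747 - sqrt(82)/15675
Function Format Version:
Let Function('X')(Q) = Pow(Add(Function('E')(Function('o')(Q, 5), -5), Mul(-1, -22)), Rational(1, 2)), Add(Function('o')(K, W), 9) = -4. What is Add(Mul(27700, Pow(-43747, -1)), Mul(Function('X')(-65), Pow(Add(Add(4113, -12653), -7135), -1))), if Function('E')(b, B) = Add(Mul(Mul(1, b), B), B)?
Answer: Add(Rational(-27700, 43747), Mul(Rational(-1, 15675), Pow(82, Rational(1, 2)))) ≈ -0.63376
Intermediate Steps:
Function('o')(K, W) = -13 (Function('o')(K, W) = Add(-9, -4) = -13)
Function('E')(b, B) = Add(B, Mul(B, b)) (Function('E')(b, B) = Add(Mul(b, B), B) = Add(Mul(B, b), B) = Add(B, Mul(B, b)))
Function('X')(Q) = Pow(82, Rational(1, 2)) (Function('X')(Q) = Pow(Add(Mul(-5, Add(1, -13)), Mul(-1, -22)), Rational(1, 2)) = Pow(Add(Mul(-5, -12), 22), Rational(1, 2)) = Pow(Add(60, 22), Rational(1, 2)) = Pow(82, Rational(1, 2)))
Add(Mul(27700, Pow(-43747, -1)), Mul(Function('X')(-65), Pow(Add(Add(4113, -12653), -7135), -1))) = Add(Mul(27700, Pow(-43747, -1)), Mul(Pow(82, Rational(1, 2)), Pow(Add(Add(4113, -12653), -7135), -1))) = Add(Mul(27700, Rational(-1, 43747)), Mul(Pow(82, Rational(1, 2)), Pow(Add(-8540, -7135), -1))) = Add(Rational(-27700, 43747), Mul(Pow(82, Rational(1, 2)), Pow(-15675, -1))) = Add(Rational(-27700, 43747), Mul(Pow(82, Rational(1, 2)), Rational(-1, 15675))) = Add(Rational(-27700, 43747), Mul(Rational(-1, 15675), Pow(82, Rational(1, 2))))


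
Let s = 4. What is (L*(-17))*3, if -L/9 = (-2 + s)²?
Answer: 1836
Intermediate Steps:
L = -36 (L = -9*(-2 + 4)² = -9*2² = -9*4 = -36)
(L*(-17))*3 = -36*(-17)*3 = 612*3 = 1836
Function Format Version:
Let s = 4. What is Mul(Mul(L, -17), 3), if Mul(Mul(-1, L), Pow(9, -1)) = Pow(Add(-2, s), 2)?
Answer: 1836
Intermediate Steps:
L = -36 (L = Mul(-9, Pow(Add(-2, 4), 2)) = Mul(-9, Pow(2, 2)) = Mul(-9, 4) = -36)
Mul(Mul(L, -17), 3) = Mul(Mul(-36, -17), 3) = Mul(612, 3) = 1836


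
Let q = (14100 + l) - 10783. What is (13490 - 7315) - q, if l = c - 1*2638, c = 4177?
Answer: 1319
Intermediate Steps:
l = 1539 (l = 4177 - 1*2638 = 4177 - 2638 = 1539)
q = 4856 (q = (14100 + 1539) - 10783 = 15639 - 10783 = 4856)
(13490 - 7315) - q = (13490 - 7315) - 1*4856 = 6175 - 4856 = 1319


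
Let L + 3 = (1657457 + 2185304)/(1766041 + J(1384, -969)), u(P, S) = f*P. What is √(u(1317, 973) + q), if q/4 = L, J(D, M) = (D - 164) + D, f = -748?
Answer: 2*I*√770389192630480205/1768645 ≈ 992.53*I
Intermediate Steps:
u(P, S) = -748*P
J(D, M) = -164 + 2*D (J(D, M) = (-164 + D) + D = -164 + 2*D)
L = -1463174/1768645 (L = -3 + (1657457 + 2185304)/(1766041 + (-164 + 2*1384)) = -3 + 3842761/(1766041 + (-164 + 2768)) = -3 + 3842761/(1766041 + 2604) = -3 + 3842761/1768645 = -1463174/1768645 ≈ -0.82729)
q = -5852696/1768645 (q = 4*(-1463174/1768645) = -5852696/1768645 ≈ -3.3091)
√(u(1317, 973) + q) = √(-748*1317 - 5852696/1768645) = √(-985116 - 5852696/1768645) = √(-1742326340516/1768645) = 2*I*√770389192630480205/1768645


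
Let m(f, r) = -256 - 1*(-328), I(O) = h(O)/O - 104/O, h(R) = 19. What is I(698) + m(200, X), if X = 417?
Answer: 50171/698 ≈ 71.878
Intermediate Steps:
I(O) = -85/O (I(O) = 19/O - 104/O = -85/O)
m(f, r) = 72 (m(f, r) = -256 + 328 = 72)
I(698) + m(200, X) = -85/698 + 72 = 50171/698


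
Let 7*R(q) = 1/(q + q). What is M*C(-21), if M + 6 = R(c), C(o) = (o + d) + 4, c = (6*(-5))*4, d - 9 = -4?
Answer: 10081/140 ≈ 72.007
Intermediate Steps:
d = 5 (d = 9 - 4 = 5)
c = -120 (c = -30*4 = -120)
R(q) = 1/(14*q) (R(q) = 1/(7*(q + q)) = 1/(7*((2*q))) = (1/(2*q))/7 = 1/(14*q))
C(o) = 9 + o (C(o) = (o + 5) + 4 = (5 + o) + 4 = 9 + o)
M = -10081/1680 (M = -6 + (1/14)/(-120) = -6 + (1/14)*(-1/120) = -6 - 1/1680 = -10081/1680 ≈ -6.0006)
M*C(-21) = -10081*(9 - 21)/1680 = -10081/1680*(-12) = 10081/140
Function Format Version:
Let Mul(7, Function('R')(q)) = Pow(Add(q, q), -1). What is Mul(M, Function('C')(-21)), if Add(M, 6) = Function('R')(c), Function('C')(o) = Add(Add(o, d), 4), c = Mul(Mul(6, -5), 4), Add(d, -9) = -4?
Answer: Rational(10081, 140) ≈ 72.007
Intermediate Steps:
d = 5 (d = Add(9, -4) = 5)
c = -120 (c = Mul(-30, 4) = -120)
Function('R')(q) = Mul(Rational(1, 14), Pow(q, -1)) (Function('R')(q) = Mul(Rational(1, 7), Pow(Add(q, q), -1)) = Mul(Rational(1, 7), Pow(Mul(2, q), -1)) = Mul(Rational(1, 7), Mul(Rational(1, 2), Pow(q, -1))) = Mul(Rational(1, 14), Pow(q, -1)))
Function('C')(o) = Add(9, o) (Function('C')(o) = Add(Add(o, 5), 4) = Add(Add(5, o), 4) = Add(9, o))
M = Rational(-10081, 1680) (M = Add(-6, Mul(Rational(1, 14), Pow(-120, -1))) = Add(-6, Mul(Rational(1, 14), Rational(-1, 120))) = Add(-6, Rational(-1, 1680)) = Rational(-10081, 1680) ≈ -6.0006)
Mul(M, Function('C')(-21)) = Mul(Rational(-10081, 1680), Add(9, -21)) = Mul(Rational(-10081, 1680), -12) = Rational(10081, 140)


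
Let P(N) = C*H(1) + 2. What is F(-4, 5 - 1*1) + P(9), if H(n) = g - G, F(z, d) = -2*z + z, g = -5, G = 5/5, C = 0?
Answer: 6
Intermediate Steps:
G = 1 (G = 5*(⅕) = 1)
F(z, d) = -z
H(n) = -6 (H(n) = -5 - 1*1 = -5 - 1 = -6)
P(N) = 2 (P(N) = 0*(-6) + 2 = 0 + 2 = 2)
F(-4, 5 - 1*1) + P(9) = -1*(-4) + 2 = 4 + 2 = 6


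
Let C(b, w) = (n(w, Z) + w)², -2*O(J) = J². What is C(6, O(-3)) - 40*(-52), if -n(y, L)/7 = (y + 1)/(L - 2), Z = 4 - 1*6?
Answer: 140345/64 ≈ 2192.9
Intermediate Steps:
Z = -2 (Z = 4 - 6 = -2)
n(y, L) = -7*(1 + y)/(-2 + L) (n(y, L) = -7*(y + 1)/(L - 2) = -7*(1 + y)/(-2 + L))
O(J) = -J²/2
C(b, w) = (7/4 + 11*w/4)² (C(b, w) = (7*(-1 - w)/(-2 - 2) + w)² = (7*(-1 - w)/(-4) + w)² = (7*(-¼)*(-1 - w) + w)² = ((7/4 + 7*w/4) + w)² = (7/4 + 11*w/4)²)
C(6, O(-3)) - 40*(-52) = (7 + 11*(-½*(-3)²))²/16 - 40*(-52) = (7 + 11*(-½*9))²/16 + 2080 = (7 + 11*(-9/2))²/16 + 2080 = (7 - 99/2)²/16 + 2080 = (-85/2)²/16 + 2080 = (1/16)*(7225/4) + 2080 = 7225/64 + 2080 = 140345/64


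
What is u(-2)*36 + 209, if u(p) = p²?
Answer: 353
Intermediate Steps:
u(-2)*36 + 209 = (-2)²*36 + 209 = 4*36 + 209 = 144 + 209 = 353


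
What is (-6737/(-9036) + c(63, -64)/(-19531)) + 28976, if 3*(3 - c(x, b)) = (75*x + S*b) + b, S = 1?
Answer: 5113891192619/176482116 ≈ 28977.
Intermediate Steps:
c(x, b) = 3 - 25*x - 2*b/3 (c(x, b) = 3 - ((75*x + 1*b) + b)/3 = 3 - ((75*x + b) + b)/3 = 3 - ((b + 75*x) + b)/3 = 3 - (2*b + 75*x)/3 = 3 + (-25*x - 2*b/3) = 3 - 25*x - 2*b/3)
(-6737/(-9036) + c(63, -64)/(-19531)) + 28976 = (-6737/(-9036) + (3 - 25*63 - ⅔*(-64))/(-19531)) + 28976 = (-6737*(-1/9036) + (3 - 1575 + 128/3)*(-1/19531)) + 28976 = (6737/9036 - 4588/3*(-1/19531)) + 28976 = (6737/9036 + 4588/58593) + 28976 = 145399403/176482116 + 28976 = 5113891192619/176482116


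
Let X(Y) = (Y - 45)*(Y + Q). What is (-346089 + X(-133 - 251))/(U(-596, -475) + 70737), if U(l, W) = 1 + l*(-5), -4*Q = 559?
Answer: -485601/294872 ≈ -1.6468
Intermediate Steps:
Q = -559/4 (Q = -¼*559 = -559/4 ≈ -139.75)
U(l, W) = 1 - 5*l
X(Y) = (-45 + Y)*(-559/4 + Y) (X(Y) = (Y - 45)*(Y - 559/4) = (-45 + Y)*(-559/4 + Y))
(-346089 + X(-133 - 251))/(U(-596, -475) + 70737) = (-346089 + (25155/4 + (-133 - 251)² - 739*(-133 - 251)/4))/((1 - 5*(-596)) + 70737) = (-346089 + (25155/4 + (-384)² - 739/4*(-384)))/((1 + 2980) + 70737) = (-346089 + (25155/4 + 147456 + 70944))/(2981 + 70737) = (-346089 + 898755/4)/73718 = -485601/4*1/73718 = -485601/294872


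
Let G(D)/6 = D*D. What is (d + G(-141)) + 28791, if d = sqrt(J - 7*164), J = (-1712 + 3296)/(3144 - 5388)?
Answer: 148077 + 2*I*sqrt(82994)/17 ≈ 1.4808e+5 + 33.893*I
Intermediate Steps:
G(D) = 6*D**2 (G(D) = 6*(D*D) = 6*D**2)
J = -12/17 (J = 1584/(-2244) = 1584*(-1/2244) = -12/17 ≈ -0.70588)
d = 2*I*sqrt(82994)/17 (d = sqrt(-12/17 - 7*164) = sqrt(-12/17 - 1148) = sqrt(-19528/17) = 2*I*sqrt(82994)/17 ≈ 33.893*I)
(d + G(-141)) + 28791 = (2*I*sqrt(82994)/17 + 6*(-141)**2) + 28791 = (2*I*sqrt(82994)/17 + 6*19881) + 28791 = (2*I*sqrt(82994)/17 + 119286) + 28791 = (119286 + 2*I*sqrt(82994)/17) + 28791 = 148077 + 2*I*sqrt(82994)/17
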